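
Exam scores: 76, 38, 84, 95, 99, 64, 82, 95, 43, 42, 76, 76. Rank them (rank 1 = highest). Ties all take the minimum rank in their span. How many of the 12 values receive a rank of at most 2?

3

Sorted (descending): 99, 95, 95, 84, 82, 76, 76, 76, 64, 43, 42, 38
The 2 values of 95 occupy positions 2–3 → each gets rank 2.
The 3 values of 76 occupy positions 6–8 → each gets rank 6.
Ranks ≤ 2: {1, 2, 2} → 3 values.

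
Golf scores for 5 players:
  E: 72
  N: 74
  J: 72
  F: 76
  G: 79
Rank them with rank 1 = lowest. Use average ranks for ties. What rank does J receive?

1.5

Sorted (ascending): 72, 72, 74, 76, 79
The 2 values of 72 occupy positions 1–2 → average rank (1+2)/2 = 1.5.
J has value 72 → rank 1.5.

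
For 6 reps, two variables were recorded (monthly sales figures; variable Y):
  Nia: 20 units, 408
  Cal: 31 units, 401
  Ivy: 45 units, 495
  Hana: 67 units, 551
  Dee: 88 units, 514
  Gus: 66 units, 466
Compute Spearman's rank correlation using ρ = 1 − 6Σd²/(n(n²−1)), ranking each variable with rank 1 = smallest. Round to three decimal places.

Ranks of variable 1: 1, 2, 3, 5, 6, 4
Ranks of variable 2: 2, 1, 4, 6, 5, 3
d = r₁ − r₂: -1, 1, -1, -1, 1, 1
d²: 1, 1, 1, 1, 1, 1; Σd² = 6
ρ = 1 − 6·6/(6·35) = 1 − 36/210 = 0.829

0.829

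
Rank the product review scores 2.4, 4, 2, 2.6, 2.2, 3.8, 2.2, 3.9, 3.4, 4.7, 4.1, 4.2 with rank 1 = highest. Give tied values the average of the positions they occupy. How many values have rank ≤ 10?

9

Sorted (descending): 4.7, 4.2, 4.1, 4, 3.9, 3.8, 3.4, 2.6, 2.4, 2.2, 2.2, 2
The 2 values of 2.2 occupy positions 10–11 → average rank (10+11)/2 = 10.5.
Ranks ≤ 10: {1, 2, 3, 4, 5, 6, 7, 8, 9} → 9 values.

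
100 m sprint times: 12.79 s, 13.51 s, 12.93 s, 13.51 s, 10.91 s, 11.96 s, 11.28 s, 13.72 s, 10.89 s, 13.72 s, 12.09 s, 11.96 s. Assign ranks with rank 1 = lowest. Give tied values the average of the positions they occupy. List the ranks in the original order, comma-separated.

7, 9.5, 8, 9.5, 2, 4.5, 3, 11.5, 1, 11.5, 6, 4.5

Sorted (ascending): 10.89, 10.91, 11.28, 11.96, 11.96, 12.09, 12.79, 12.93, 13.51, 13.51, 13.72, 13.72
The 2 values of 11.96 occupy positions 4–5 → average rank (4+5)/2 = 4.5.
The 2 values of 13.51 occupy positions 9–10 → average rank (9+10)/2 = 9.5.
The 2 values of 13.72 occupy positions 11–12 → average rank (11+12)/2 = 11.5.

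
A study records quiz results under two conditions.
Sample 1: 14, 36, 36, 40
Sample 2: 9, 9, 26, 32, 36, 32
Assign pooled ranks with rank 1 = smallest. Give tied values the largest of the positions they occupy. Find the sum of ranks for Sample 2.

Sorted (ascending): 9, 9, 14, 26, 32, 32, 36, 36, 36, 40
The 2 values of 9 occupy positions 1–2 → each gets rank 2.
The 2 values of 32 occupy positions 5–6 → each gets rank 6.
The 3 values of 36 occupy positions 7–9 → each gets rank 9.
Sample 2 values → pooled ranks: 9→2, 9→2, 26→4, 32→6, 36→9, 32→6
Rank sum = 2 + 2 + 4 + 6 + 9 + 6 = 29

29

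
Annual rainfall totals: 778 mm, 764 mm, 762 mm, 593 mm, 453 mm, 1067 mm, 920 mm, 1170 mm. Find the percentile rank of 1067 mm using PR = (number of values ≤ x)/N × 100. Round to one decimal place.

N = 8.
Strictly below 1067: 6. Equal to 1067: 1.
PR = 7/8 × 100 = 87.5

87.5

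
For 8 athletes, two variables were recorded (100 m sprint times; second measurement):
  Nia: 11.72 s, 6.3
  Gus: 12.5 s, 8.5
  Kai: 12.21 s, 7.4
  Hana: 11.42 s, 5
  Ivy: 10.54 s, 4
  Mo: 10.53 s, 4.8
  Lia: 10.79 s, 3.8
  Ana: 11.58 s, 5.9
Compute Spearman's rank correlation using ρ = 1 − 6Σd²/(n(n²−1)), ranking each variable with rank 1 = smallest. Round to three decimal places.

0.905

Ranks of variable 1: 6, 8, 7, 4, 2, 1, 3, 5
Ranks of variable 2: 6, 8, 7, 4, 2, 3, 1, 5
d = r₁ − r₂: 0, 0, 0, 0, 0, -2, 2, 0
d²: 0, 0, 0, 0, 0, 4, 4, 0; Σd² = 8
ρ = 1 − 6·8/(8·63) = 1 − 48/504 = 0.905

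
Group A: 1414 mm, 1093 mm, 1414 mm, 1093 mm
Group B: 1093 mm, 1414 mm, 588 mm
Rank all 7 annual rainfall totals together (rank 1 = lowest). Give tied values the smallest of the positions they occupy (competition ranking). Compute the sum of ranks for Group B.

8

Sorted (ascending): 588, 1093, 1093, 1093, 1414, 1414, 1414
The 3 values of 1093 occupy positions 2–4 → each gets rank 2.
The 3 values of 1414 occupy positions 5–7 → each gets rank 5.
Group B values → pooled ranks: 1093→2, 1414→5, 588→1
Rank sum = 2 + 5 + 1 = 8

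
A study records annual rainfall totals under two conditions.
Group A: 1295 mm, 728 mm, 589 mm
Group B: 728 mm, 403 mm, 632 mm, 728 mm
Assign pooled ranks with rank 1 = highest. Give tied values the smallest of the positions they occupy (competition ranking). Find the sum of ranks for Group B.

Sorted (descending): 1295, 728, 728, 728, 632, 589, 403
The 3 values of 728 occupy positions 2–4 → each gets rank 2.
Group B values → pooled ranks: 728→2, 403→7, 632→5, 728→2
Rank sum = 2 + 7 + 5 + 2 = 16

16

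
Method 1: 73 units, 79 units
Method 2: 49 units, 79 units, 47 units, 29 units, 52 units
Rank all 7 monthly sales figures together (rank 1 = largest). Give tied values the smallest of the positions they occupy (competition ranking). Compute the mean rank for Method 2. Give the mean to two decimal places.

4.60

Sorted (descending): 79, 79, 73, 52, 49, 47, 29
The 2 values of 79 occupy positions 1–2 → each gets rank 1.
Method 2 values → pooled ranks: 49→5, 79→1, 47→6, 29→7, 52→4
Mean rank = (5 + 1 + 6 + 7 + 4) / 5 = 4.60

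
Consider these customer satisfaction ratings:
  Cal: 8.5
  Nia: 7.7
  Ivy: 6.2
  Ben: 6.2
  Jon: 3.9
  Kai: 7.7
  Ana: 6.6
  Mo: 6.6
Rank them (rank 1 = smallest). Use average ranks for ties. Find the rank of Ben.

Sorted (ascending): 3.9, 6.2, 6.2, 6.6, 6.6, 7.7, 7.7, 8.5
The 2 values of 6.2 occupy positions 2–3 → average rank (2+3)/2 = 2.5.
The 2 values of 6.6 occupy positions 4–5 → average rank (4+5)/2 = 4.5.
The 2 values of 7.7 occupy positions 6–7 → average rank (6+7)/2 = 6.5.
Ben has value 6.2 → rank 2.5.

2.5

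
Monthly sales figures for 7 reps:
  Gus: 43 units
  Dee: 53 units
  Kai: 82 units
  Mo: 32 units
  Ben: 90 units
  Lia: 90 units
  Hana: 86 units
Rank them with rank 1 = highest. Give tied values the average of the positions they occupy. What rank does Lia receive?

1.5

Sorted (descending): 90, 90, 86, 82, 53, 43, 32
The 2 values of 90 occupy positions 1–2 → average rank (1+2)/2 = 1.5.
Lia has value 90 units → rank 1.5.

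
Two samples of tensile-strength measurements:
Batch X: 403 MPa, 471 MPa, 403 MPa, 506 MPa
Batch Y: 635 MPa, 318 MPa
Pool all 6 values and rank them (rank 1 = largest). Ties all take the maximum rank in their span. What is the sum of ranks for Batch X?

Sorted (descending): 635, 506, 471, 403, 403, 318
The 2 values of 403 occupy positions 4–5 → each gets rank 5.
Batch X values → pooled ranks: 403→5, 471→3, 403→5, 506→2
Rank sum = 5 + 3 + 5 + 2 = 15

15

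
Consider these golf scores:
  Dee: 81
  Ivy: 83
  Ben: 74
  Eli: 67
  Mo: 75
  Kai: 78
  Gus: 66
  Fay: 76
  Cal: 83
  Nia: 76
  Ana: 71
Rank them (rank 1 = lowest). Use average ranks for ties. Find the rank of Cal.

Sorted (ascending): 66, 67, 71, 74, 75, 76, 76, 78, 81, 83, 83
The 2 values of 76 occupy positions 6–7 → average rank (6+7)/2 = 6.5.
The 2 values of 83 occupy positions 10–11 → average rank (10+11)/2 = 10.5.
Cal has value 83 → rank 10.5.

10.5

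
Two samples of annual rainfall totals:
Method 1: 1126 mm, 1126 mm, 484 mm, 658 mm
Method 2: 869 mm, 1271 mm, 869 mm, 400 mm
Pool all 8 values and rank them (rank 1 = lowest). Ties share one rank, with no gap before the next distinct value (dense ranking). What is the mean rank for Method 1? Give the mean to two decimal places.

3.75

Sorted (ascending): 400, 484, 658, 869, 869, 1126, 1126, 1271
The 2 values of 869 share dense rank 4.
The 2 values of 1126 share dense rank 5.
Remaining distinct values take the next consecutive integers.
Method 1 values → pooled ranks: 1126→5, 1126→5, 484→2, 658→3
Mean rank = (5 + 5 + 2 + 3) / 4 = 3.75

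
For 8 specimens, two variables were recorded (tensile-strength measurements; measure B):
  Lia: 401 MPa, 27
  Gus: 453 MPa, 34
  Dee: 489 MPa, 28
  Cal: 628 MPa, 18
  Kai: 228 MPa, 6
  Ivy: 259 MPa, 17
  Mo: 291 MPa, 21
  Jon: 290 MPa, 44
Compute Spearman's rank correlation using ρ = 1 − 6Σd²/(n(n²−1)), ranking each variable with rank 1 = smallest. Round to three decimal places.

0.381

Ranks of variable 1: 5, 6, 7, 8, 1, 2, 4, 3
Ranks of variable 2: 5, 7, 6, 3, 1, 2, 4, 8
d = r₁ − r₂: 0, -1, 1, 5, 0, 0, 0, -5
d²: 0, 1, 1, 25, 0, 0, 0, 25; Σd² = 52
ρ = 1 − 6·52/(8·63) = 1 − 312/504 = 0.381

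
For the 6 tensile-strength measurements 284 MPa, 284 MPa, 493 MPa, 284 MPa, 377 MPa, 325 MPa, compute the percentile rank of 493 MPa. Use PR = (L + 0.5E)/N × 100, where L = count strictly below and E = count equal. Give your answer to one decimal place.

N = 6.
Strictly below 493: 5. Equal to 493: 1.
PR = (5 + 0.5·1)/6 × 100 = 91.7

91.7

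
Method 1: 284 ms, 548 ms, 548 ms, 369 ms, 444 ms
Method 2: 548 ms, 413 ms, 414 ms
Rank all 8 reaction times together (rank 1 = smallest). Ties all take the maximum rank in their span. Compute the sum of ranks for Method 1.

24

Sorted (ascending): 284, 369, 413, 414, 444, 548, 548, 548
The 3 values of 548 occupy positions 6–8 → each gets rank 8.
Method 1 values → pooled ranks: 284→1, 548→8, 548→8, 369→2, 444→5
Rank sum = 1 + 8 + 8 + 2 + 5 = 24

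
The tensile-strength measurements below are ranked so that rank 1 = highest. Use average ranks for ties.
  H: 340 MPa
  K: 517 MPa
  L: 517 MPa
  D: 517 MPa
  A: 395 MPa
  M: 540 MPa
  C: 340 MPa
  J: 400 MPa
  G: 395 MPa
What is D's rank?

3

Sorted (descending): 540, 517, 517, 517, 400, 395, 395, 340, 340
The 3 values of 517 occupy positions 2–4 → average rank 3.
The 2 values of 395 occupy positions 6–7 → average rank (6+7)/2 = 6.5.
The 2 values of 340 occupy positions 8–9 → average rank (8+9)/2 = 8.5.
D has value 517 MPa → rank 3.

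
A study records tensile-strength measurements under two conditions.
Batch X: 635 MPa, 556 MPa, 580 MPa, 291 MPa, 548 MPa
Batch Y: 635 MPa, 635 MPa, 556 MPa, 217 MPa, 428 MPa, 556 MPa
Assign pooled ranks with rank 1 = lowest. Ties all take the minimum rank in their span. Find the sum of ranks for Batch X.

28

Sorted (ascending): 217, 291, 428, 548, 556, 556, 556, 580, 635, 635, 635
The 3 values of 556 occupy positions 5–7 → each gets rank 5.
The 3 values of 635 occupy positions 9–11 → each gets rank 9.
Batch X values → pooled ranks: 635→9, 556→5, 580→8, 291→2, 548→4
Rank sum = 9 + 5 + 8 + 2 + 4 = 28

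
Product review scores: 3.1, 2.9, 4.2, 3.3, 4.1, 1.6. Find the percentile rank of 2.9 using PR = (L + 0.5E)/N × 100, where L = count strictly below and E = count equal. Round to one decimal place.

N = 6.
Strictly below 2.9: 1. Equal to 2.9: 1.
PR = (1 + 0.5·1)/6 × 100 = 25.0

25.0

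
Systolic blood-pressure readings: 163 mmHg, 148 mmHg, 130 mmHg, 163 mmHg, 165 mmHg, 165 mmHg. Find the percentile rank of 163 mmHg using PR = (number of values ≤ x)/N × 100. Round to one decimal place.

66.7

N = 6.
Strictly below 163: 2. Equal to 163: 2.
PR = 4/6 × 100 = 66.7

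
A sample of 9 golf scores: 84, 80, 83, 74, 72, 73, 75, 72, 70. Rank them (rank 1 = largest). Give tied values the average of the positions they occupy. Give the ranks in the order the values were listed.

Sorted (descending): 84, 83, 80, 75, 74, 73, 72, 72, 70
The 2 values of 72 occupy positions 7–8 → average rank (7+8)/2 = 7.5.

1, 3, 2, 5, 7.5, 6, 4, 7.5, 9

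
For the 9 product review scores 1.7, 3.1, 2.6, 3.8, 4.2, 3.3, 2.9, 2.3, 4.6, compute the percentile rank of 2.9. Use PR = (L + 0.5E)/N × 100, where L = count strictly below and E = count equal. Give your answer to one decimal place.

38.9

N = 9.
Strictly below 2.9: 3. Equal to 2.9: 1.
PR = (3 + 0.5·1)/9 × 100 = 38.9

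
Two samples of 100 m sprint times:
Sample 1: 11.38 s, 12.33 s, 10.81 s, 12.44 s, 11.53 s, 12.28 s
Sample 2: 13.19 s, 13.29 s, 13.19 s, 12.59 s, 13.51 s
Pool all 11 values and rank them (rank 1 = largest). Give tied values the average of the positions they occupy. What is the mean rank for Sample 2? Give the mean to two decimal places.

Sorted (descending): 13.51, 13.29, 13.19, 13.19, 12.59, 12.44, 12.33, 12.28, 11.53, 11.38, 10.81
The 2 values of 13.19 occupy positions 3–4 → average rank (3+4)/2 = 3.5.
Sample 2 values → pooled ranks: 13.19→3.5, 13.29→2, 13.19→3.5, 12.59→5, 13.51→1
Mean rank = (3.5 + 2 + 3.5 + 5 + 1) / 5 = 3.00

3.00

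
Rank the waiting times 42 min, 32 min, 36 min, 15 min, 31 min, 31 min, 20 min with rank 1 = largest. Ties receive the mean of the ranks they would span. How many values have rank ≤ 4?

3

Sorted (descending): 42, 36, 32, 31, 31, 20, 15
The 2 values of 31 occupy positions 4–5 → average rank (4+5)/2 = 4.5.
Ranks ≤ 4: {1, 2, 3} → 3 values.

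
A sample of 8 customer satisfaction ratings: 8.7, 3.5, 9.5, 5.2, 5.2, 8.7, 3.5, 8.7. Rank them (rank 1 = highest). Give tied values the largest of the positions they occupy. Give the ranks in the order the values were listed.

Sorted (descending): 9.5, 8.7, 8.7, 8.7, 5.2, 5.2, 3.5, 3.5
The 3 values of 8.7 occupy positions 2–4 → each gets rank 4.
The 2 values of 5.2 occupy positions 5–6 → each gets rank 6.
The 2 values of 3.5 occupy positions 7–8 → each gets rank 8.

4, 8, 1, 6, 6, 4, 8, 4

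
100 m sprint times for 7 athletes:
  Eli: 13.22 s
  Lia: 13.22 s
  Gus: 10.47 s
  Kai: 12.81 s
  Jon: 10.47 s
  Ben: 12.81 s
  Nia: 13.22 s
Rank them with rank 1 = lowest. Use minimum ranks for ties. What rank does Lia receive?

5

Sorted (ascending): 10.47, 10.47, 12.81, 12.81, 13.22, 13.22, 13.22
The 2 values of 10.47 occupy positions 1–2 → each gets rank 1.
The 2 values of 12.81 occupy positions 3–4 → each gets rank 3.
The 3 values of 13.22 occupy positions 5–7 → each gets rank 5.
Lia has value 13.22 s → rank 5.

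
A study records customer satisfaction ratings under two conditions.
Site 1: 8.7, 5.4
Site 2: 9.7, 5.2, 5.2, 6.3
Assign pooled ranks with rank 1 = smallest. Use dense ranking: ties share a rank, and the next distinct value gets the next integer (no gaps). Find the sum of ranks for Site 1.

Sorted (ascending): 5.2, 5.2, 5.4, 6.3, 8.7, 9.7
The 2 values of 5.2 share dense rank 1.
Remaining distinct values take the next consecutive integers.
Site 1 values → pooled ranks: 8.7→4, 5.4→2
Rank sum = 4 + 2 = 6

6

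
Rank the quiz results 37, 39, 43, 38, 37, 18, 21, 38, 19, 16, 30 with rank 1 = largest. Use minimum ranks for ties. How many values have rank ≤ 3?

4

Sorted (descending): 43, 39, 38, 38, 37, 37, 30, 21, 19, 18, 16
The 2 values of 38 occupy positions 3–4 → each gets rank 3.
The 2 values of 37 occupy positions 5–6 → each gets rank 5.
Ranks ≤ 3: {1, 2, 3, 3} → 4 values.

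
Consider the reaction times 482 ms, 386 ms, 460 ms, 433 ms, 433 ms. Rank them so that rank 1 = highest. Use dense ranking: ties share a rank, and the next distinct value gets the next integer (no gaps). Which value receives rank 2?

460

Sorted (descending): 482, 460, 433, 433, 386
The 2 values of 433 share dense rank 3.
Remaining distinct values take the next consecutive integers.
Rank 2 → value 460.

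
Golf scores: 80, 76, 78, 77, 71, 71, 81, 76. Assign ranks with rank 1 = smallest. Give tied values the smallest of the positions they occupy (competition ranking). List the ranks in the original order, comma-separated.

7, 3, 6, 5, 1, 1, 8, 3

Sorted (ascending): 71, 71, 76, 76, 77, 78, 80, 81
The 2 values of 71 occupy positions 1–2 → each gets rank 1.
The 2 values of 76 occupy positions 3–4 → each gets rank 3.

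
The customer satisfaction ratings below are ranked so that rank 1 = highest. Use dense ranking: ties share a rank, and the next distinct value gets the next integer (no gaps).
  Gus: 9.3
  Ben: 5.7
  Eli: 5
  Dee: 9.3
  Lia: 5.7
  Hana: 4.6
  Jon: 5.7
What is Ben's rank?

Sorted (descending): 9.3, 9.3, 5.7, 5.7, 5.7, 5, 4.6
The 2 values of 9.3 share dense rank 1.
The 3 values of 5.7 share dense rank 2.
Remaining distinct values take the next consecutive integers.
Ben has value 5.7 → rank 2.

2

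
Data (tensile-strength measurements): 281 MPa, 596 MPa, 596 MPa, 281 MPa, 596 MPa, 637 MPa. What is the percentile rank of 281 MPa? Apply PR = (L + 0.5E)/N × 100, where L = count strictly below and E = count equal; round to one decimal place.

16.7

N = 6.
Strictly below 281: 0. Equal to 281: 2.
PR = (0 + 0.5·2)/6 × 100 = 16.7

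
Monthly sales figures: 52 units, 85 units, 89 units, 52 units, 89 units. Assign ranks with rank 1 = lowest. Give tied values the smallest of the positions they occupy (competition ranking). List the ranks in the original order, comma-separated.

Sorted (ascending): 52, 52, 85, 89, 89
The 2 values of 52 occupy positions 1–2 → each gets rank 1.
The 2 values of 89 occupy positions 4–5 → each gets rank 4.

1, 3, 4, 1, 4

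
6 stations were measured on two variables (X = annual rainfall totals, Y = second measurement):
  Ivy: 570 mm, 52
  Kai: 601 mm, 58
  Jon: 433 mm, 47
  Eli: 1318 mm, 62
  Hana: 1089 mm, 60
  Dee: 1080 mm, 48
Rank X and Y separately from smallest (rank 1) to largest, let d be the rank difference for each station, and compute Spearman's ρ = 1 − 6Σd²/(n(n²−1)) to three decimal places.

0.829

Ranks of variable 1: 2, 3, 1, 6, 5, 4
Ranks of variable 2: 3, 4, 1, 6, 5, 2
d = r₁ − r₂: -1, -1, 0, 0, 0, 2
d²: 1, 1, 0, 0, 0, 4; Σd² = 6
ρ = 1 − 6·6/(6·35) = 1 − 36/210 = 0.829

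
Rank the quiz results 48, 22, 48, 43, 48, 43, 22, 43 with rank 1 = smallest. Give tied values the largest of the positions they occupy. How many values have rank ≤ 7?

Sorted (ascending): 22, 22, 43, 43, 43, 48, 48, 48
The 2 values of 22 occupy positions 1–2 → each gets rank 2.
The 3 values of 43 occupy positions 3–5 → each gets rank 5.
The 3 values of 48 occupy positions 6–8 → each gets rank 8.
Ranks ≤ 7: {2, 2, 5, 5, 5} → 5 values.

5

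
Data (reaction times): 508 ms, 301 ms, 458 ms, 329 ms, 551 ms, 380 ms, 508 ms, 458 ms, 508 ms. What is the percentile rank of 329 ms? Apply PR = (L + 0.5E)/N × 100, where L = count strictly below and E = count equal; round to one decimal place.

16.7

N = 9.
Strictly below 329: 1. Equal to 329: 1.
PR = (1 + 0.5·1)/9 × 100 = 16.7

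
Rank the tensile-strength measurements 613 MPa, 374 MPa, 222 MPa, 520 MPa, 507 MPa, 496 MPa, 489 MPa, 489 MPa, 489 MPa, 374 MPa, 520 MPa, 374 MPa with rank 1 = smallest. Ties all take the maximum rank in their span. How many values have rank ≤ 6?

Sorted (ascending): 222, 374, 374, 374, 489, 489, 489, 496, 507, 520, 520, 613
The 3 values of 374 occupy positions 2–4 → each gets rank 4.
The 3 values of 489 occupy positions 5–7 → each gets rank 7.
The 2 values of 520 occupy positions 10–11 → each gets rank 11.
Ranks ≤ 6: {1, 4, 4, 4} → 4 values.

4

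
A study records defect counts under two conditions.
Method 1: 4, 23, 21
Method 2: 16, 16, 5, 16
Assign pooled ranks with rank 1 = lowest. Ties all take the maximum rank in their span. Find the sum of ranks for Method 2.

17

Sorted (ascending): 4, 5, 16, 16, 16, 21, 23
The 3 values of 16 occupy positions 3–5 → each gets rank 5.
Method 2 values → pooled ranks: 16→5, 16→5, 5→2, 16→5
Rank sum = 5 + 5 + 2 + 5 = 17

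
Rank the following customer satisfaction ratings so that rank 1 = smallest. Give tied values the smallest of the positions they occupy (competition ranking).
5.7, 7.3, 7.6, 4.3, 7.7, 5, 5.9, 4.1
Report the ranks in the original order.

Sorted (ascending): 4.1, 4.3, 5, 5.7, 5.9, 7.3, 7.6, 7.7
No ties — each value takes its position as its rank.

4, 6, 7, 2, 8, 3, 5, 1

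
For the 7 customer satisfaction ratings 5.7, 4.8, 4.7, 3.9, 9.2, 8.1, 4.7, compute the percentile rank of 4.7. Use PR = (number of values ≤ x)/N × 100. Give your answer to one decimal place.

42.9

N = 7.
Strictly below 4.7: 1. Equal to 4.7: 2.
PR = 3/7 × 100 = 42.9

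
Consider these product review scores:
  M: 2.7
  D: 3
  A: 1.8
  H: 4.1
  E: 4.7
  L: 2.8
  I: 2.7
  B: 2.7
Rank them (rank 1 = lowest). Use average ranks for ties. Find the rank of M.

Sorted (ascending): 1.8, 2.7, 2.7, 2.7, 2.8, 3, 4.1, 4.7
The 3 values of 2.7 occupy positions 2–4 → average rank 3.
M has value 2.7 → rank 3.

3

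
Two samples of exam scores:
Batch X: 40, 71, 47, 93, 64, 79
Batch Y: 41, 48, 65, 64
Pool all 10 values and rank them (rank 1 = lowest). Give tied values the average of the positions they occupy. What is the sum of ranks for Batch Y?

18.5

Sorted (ascending): 40, 41, 47, 48, 64, 64, 65, 71, 79, 93
The 2 values of 64 occupy positions 5–6 → average rank (5+6)/2 = 5.5.
Batch Y values → pooled ranks: 41→2, 48→4, 65→7, 64→5.5
Rank sum = 2 + 4 + 7 + 5.5 = 18.5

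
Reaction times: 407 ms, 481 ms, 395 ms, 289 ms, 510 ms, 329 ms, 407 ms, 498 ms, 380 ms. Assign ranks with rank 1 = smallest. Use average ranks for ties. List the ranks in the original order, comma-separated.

5.5, 7, 4, 1, 9, 2, 5.5, 8, 3

Sorted (ascending): 289, 329, 380, 395, 407, 407, 481, 498, 510
The 2 values of 407 occupy positions 5–6 → average rank (5+6)/2 = 5.5.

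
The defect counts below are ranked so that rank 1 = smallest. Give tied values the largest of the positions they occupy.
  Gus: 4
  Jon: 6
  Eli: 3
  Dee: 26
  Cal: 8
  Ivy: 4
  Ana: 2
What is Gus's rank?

4

Sorted (ascending): 2, 3, 4, 4, 6, 8, 26
The 2 values of 4 occupy positions 3–4 → each gets rank 4.
Gus has value 4 → rank 4.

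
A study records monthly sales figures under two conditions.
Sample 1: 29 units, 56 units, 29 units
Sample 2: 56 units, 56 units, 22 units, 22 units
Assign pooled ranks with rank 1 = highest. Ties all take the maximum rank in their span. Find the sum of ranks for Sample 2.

20

Sorted (descending): 56, 56, 56, 29, 29, 22, 22
The 3 values of 56 occupy positions 1–3 → each gets rank 3.
The 2 values of 29 occupy positions 4–5 → each gets rank 5.
The 2 values of 22 occupy positions 6–7 → each gets rank 7.
Sample 2 values → pooled ranks: 56→3, 56→3, 22→7, 22→7
Rank sum = 3 + 3 + 7 + 7 = 20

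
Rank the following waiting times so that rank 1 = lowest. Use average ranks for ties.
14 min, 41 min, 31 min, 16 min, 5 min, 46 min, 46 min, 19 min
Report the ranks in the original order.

Sorted (ascending): 5, 14, 16, 19, 31, 41, 46, 46
The 2 values of 46 occupy positions 7–8 → average rank (7+8)/2 = 7.5.

2, 6, 5, 3, 1, 7.5, 7.5, 4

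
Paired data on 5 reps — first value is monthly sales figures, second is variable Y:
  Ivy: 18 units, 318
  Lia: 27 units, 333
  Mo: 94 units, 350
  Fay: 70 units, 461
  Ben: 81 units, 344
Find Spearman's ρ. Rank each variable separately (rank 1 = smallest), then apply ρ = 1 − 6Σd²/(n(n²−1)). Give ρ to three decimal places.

Ranks of variable 1: 1, 2, 5, 3, 4
Ranks of variable 2: 1, 2, 4, 5, 3
d = r₁ − r₂: 0, 0, 1, -2, 1
d²: 0, 0, 1, 4, 1; Σd² = 6
ρ = 1 − 6·6/(5·24) = 1 − 36/120 = 0.700

0.700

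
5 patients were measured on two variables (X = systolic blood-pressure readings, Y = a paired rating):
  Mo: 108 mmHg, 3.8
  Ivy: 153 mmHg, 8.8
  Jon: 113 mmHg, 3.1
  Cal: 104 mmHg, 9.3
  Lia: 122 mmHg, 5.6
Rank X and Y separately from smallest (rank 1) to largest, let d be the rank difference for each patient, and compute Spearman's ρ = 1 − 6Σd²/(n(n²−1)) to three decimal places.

-0.100

Ranks of variable 1: 2, 5, 3, 1, 4
Ranks of variable 2: 2, 4, 1, 5, 3
d = r₁ − r₂: 0, 1, 2, -4, 1
d²: 0, 1, 4, 16, 1; Σd² = 22
ρ = 1 − 6·22/(5·24) = 1 − 132/120 = -0.100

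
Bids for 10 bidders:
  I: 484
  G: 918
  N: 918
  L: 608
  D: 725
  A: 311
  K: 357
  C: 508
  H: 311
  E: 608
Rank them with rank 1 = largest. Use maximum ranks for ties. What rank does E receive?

5

Sorted (descending): 918, 918, 725, 608, 608, 508, 484, 357, 311, 311
The 2 values of 918 occupy positions 1–2 → each gets rank 2.
The 2 values of 608 occupy positions 4–5 → each gets rank 5.
The 2 values of 311 occupy positions 9–10 → each gets rank 10.
E has value 608 → rank 5.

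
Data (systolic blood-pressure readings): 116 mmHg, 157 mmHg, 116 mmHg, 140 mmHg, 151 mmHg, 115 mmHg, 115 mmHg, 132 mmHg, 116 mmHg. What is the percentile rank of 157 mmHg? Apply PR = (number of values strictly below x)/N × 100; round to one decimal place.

N = 9.
Strictly below 157: 8. Equal to 157: 1.
PR = 8/9 × 100 = 88.9

88.9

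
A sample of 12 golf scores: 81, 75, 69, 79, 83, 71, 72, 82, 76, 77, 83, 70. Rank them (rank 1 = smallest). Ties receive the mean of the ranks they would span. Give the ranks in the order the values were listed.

9, 5, 1, 8, 11.5, 3, 4, 10, 6, 7, 11.5, 2

Sorted (ascending): 69, 70, 71, 72, 75, 76, 77, 79, 81, 82, 83, 83
The 2 values of 83 occupy positions 11–12 → average rank (11+12)/2 = 11.5.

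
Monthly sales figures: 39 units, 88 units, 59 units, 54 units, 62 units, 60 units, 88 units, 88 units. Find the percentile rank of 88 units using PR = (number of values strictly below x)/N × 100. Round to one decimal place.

N = 8.
Strictly below 88: 5. Equal to 88: 3.
PR = 5/8 × 100 = 62.5

62.5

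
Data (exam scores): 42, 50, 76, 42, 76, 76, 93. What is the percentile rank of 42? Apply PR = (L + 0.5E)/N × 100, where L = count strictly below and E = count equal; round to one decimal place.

14.3

N = 7.
Strictly below 42: 0. Equal to 42: 2.
PR = (0 + 0.5·2)/7 × 100 = 14.3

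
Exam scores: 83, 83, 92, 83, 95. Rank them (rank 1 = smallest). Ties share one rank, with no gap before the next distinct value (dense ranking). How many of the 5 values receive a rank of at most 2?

Sorted (ascending): 83, 83, 83, 92, 95
The 3 values of 83 share dense rank 1.
Remaining distinct values take the next consecutive integers.
Ranks ≤ 2: {1, 1, 1, 2} → 4 values.

4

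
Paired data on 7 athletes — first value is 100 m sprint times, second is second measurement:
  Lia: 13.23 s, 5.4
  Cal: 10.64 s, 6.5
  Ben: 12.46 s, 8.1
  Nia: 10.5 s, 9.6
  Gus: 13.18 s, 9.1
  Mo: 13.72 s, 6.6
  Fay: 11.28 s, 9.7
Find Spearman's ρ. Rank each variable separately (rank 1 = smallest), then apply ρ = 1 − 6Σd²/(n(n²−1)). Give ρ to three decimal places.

-0.464

Ranks of variable 1: 6, 2, 4, 1, 5, 7, 3
Ranks of variable 2: 1, 2, 4, 6, 5, 3, 7
d = r₁ − r₂: 5, 0, 0, -5, 0, 4, -4
d²: 25, 0, 0, 25, 0, 16, 16; Σd² = 82
ρ = 1 − 6·82/(7·48) = 1 − 492/336 = -0.464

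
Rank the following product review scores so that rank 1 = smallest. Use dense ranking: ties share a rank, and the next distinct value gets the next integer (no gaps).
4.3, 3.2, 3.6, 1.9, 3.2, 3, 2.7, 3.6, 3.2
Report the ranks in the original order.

6, 4, 5, 1, 4, 3, 2, 5, 4

Sorted (ascending): 1.9, 2.7, 3, 3.2, 3.2, 3.2, 3.6, 3.6, 4.3
The 3 values of 3.2 share dense rank 4.
The 2 values of 3.6 share dense rank 5.
Remaining distinct values take the next consecutive integers.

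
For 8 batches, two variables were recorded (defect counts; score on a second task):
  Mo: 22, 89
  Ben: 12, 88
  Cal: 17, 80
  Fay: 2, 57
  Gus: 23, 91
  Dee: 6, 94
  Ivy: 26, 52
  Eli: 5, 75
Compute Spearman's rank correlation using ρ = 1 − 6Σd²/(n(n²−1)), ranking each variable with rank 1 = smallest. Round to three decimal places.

0.071

Ranks of variable 1: 6, 4, 5, 1, 7, 3, 8, 2
Ranks of variable 2: 6, 5, 4, 2, 7, 8, 1, 3
d = r₁ − r₂: 0, -1, 1, -1, 0, -5, 7, -1
d²: 0, 1, 1, 1, 0, 25, 49, 1; Σd² = 78
ρ = 1 − 6·78/(8·63) = 1 − 468/504 = 0.071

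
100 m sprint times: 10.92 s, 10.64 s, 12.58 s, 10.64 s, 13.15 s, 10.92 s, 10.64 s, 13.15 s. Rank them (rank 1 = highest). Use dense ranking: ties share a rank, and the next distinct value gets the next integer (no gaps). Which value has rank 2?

Sorted (descending): 13.15, 13.15, 12.58, 10.92, 10.92, 10.64, 10.64, 10.64
The 2 values of 13.15 share dense rank 1.
The 2 values of 10.92 share dense rank 3.
The 3 values of 10.64 share dense rank 4.
Remaining distinct values take the next consecutive integers.
Rank 2 → value 12.58.

12.58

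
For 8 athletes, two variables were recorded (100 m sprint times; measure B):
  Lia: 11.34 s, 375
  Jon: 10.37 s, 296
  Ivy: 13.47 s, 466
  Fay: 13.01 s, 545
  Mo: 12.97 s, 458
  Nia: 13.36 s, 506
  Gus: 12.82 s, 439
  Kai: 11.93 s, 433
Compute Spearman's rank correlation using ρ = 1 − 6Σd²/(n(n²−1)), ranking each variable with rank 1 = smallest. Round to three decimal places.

0.905

Ranks of variable 1: 2, 1, 8, 6, 5, 7, 4, 3
Ranks of variable 2: 2, 1, 6, 8, 5, 7, 4, 3
d = r₁ − r₂: 0, 0, 2, -2, 0, 0, 0, 0
d²: 0, 0, 4, 4, 0, 0, 0, 0; Σd² = 8
ρ = 1 − 6·8/(8·63) = 1 − 48/504 = 0.905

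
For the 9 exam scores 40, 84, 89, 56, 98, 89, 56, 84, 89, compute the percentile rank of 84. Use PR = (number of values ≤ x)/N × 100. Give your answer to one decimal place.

N = 9.
Strictly below 84: 3. Equal to 84: 2.
PR = 5/9 × 100 = 55.6

55.6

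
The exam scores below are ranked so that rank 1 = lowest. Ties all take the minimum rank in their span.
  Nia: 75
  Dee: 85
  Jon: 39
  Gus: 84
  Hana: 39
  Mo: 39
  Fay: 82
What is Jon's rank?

Sorted (ascending): 39, 39, 39, 75, 82, 84, 85
The 3 values of 39 occupy positions 1–3 → each gets rank 1.
Jon has value 39 → rank 1.

1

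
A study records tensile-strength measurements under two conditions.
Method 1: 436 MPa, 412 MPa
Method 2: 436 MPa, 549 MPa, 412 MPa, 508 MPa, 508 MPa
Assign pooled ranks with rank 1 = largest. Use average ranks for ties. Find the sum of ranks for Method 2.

Sorted (descending): 549, 508, 508, 436, 436, 412, 412
The 2 values of 508 occupy positions 2–3 → average rank (2+3)/2 = 2.5.
The 2 values of 436 occupy positions 4–5 → average rank (4+5)/2 = 4.5.
The 2 values of 412 occupy positions 6–7 → average rank (6+7)/2 = 6.5.
Method 2 values → pooled ranks: 436→4.5, 549→1, 412→6.5, 508→2.5, 508→2.5
Rank sum = 4.5 + 1 + 6.5 + 2.5 + 2.5 = 17

17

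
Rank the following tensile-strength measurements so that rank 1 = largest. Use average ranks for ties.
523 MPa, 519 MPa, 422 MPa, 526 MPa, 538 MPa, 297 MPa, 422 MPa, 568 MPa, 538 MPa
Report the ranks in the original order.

5, 6, 7.5, 4, 2.5, 9, 7.5, 1, 2.5

Sorted (descending): 568, 538, 538, 526, 523, 519, 422, 422, 297
The 2 values of 538 occupy positions 2–3 → average rank (2+3)/2 = 2.5.
The 2 values of 422 occupy positions 7–8 → average rank (7+8)/2 = 7.5.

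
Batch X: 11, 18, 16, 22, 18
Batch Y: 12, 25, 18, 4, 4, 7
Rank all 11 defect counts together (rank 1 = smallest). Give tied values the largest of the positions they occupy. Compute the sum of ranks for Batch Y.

Sorted (ascending): 4, 4, 7, 11, 12, 16, 18, 18, 18, 22, 25
The 2 values of 4 occupy positions 1–2 → each gets rank 2.
The 3 values of 18 occupy positions 7–9 → each gets rank 9.
Batch Y values → pooled ranks: 12→5, 25→11, 18→9, 4→2, 4→2, 7→3
Rank sum = 5 + 11 + 9 + 2 + 2 + 3 = 32

32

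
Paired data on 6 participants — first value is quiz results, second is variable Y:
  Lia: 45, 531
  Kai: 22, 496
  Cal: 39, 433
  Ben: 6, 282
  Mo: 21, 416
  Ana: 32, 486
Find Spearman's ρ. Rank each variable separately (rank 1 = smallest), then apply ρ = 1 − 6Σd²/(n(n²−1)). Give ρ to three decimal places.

0.771

Ranks of variable 1: 6, 3, 5, 1, 2, 4
Ranks of variable 2: 6, 5, 3, 1, 2, 4
d = r₁ − r₂: 0, -2, 2, 0, 0, 0
d²: 0, 4, 4, 0, 0, 0; Σd² = 8
ρ = 1 − 6·8/(6·35) = 1 − 48/210 = 0.771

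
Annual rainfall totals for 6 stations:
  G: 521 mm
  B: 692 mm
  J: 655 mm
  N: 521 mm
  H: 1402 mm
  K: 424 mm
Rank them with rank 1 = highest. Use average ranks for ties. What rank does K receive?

Sorted (descending): 1402, 692, 655, 521, 521, 424
The 2 values of 521 occupy positions 4–5 → average rank (4+5)/2 = 4.5.
K has value 424 mm → rank 6.

6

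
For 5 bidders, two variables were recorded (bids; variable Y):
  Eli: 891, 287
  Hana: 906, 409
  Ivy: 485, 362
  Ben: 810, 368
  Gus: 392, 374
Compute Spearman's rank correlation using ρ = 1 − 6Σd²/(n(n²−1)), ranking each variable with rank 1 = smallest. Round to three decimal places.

0.100

Ranks of variable 1: 4, 5, 2, 3, 1
Ranks of variable 2: 1, 5, 2, 3, 4
d = r₁ − r₂: 3, 0, 0, 0, -3
d²: 9, 0, 0, 0, 9; Σd² = 18
ρ = 1 − 6·18/(5·24) = 1 − 108/120 = 0.100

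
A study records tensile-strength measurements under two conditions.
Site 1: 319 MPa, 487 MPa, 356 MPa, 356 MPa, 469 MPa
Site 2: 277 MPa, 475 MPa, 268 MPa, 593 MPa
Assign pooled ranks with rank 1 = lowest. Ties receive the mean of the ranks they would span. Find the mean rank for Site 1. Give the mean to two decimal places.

Sorted (ascending): 268, 277, 319, 356, 356, 469, 475, 487, 593
The 2 values of 356 occupy positions 4–5 → average rank (4+5)/2 = 4.5.
Site 1 values → pooled ranks: 319→3, 487→8, 356→4.5, 356→4.5, 469→6
Mean rank = (3 + 8 + 4.5 + 4.5 + 6) / 5 = 5.20

5.20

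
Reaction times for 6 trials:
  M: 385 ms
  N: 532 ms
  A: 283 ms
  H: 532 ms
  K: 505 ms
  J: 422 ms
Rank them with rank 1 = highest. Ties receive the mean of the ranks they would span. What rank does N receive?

1.5

Sorted (descending): 532, 532, 505, 422, 385, 283
The 2 values of 532 occupy positions 1–2 → average rank (1+2)/2 = 1.5.
N has value 532 ms → rank 1.5.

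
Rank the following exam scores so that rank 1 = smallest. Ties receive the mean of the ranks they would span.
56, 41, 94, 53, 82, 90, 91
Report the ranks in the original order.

Sorted (ascending): 41, 53, 56, 82, 90, 91, 94
No ties — each value takes its position as its rank.

3, 1, 7, 2, 4, 5, 6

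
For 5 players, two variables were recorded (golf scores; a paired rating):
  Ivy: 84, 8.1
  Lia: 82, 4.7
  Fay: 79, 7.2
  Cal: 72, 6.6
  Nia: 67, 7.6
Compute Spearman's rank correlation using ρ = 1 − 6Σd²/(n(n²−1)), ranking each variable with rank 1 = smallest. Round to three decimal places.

0.100

Ranks of variable 1: 5, 4, 3, 2, 1
Ranks of variable 2: 5, 1, 3, 2, 4
d = r₁ − r₂: 0, 3, 0, 0, -3
d²: 0, 9, 0, 0, 9; Σd² = 18
ρ = 1 − 6·18/(5·24) = 1 − 108/120 = 0.100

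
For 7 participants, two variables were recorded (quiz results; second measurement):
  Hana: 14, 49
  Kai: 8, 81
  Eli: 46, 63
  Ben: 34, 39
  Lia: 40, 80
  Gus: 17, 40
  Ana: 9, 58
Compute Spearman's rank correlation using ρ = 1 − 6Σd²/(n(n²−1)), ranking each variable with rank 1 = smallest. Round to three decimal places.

Ranks of variable 1: 3, 1, 7, 5, 6, 4, 2
Ranks of variable 2: 3, 7, 5, 1, 6, 2, 4
d = r₁ − r₂: 0, -6, 2, 4, 0, 2, -2
d²: 0, 36, 4, 16, 0, 4, 4; Σd² = 64
ρ = 1 − 6·64/(7·48) = 1 − 384/336 = -0.143

-0.143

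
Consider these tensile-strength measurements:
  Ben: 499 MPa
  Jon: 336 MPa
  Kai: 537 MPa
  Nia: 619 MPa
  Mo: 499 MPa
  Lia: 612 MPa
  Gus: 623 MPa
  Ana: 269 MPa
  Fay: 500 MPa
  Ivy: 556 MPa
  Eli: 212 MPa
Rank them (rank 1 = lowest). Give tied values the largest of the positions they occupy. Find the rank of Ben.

Sorted (ascending): 212, 269, 336, 499, 499, 500, 537, 556, 612, 619, 623
The 2 values of 499 occupy positions 4–5 → each gets rank 5.
Ben has value 499 MPa → rank 5.

5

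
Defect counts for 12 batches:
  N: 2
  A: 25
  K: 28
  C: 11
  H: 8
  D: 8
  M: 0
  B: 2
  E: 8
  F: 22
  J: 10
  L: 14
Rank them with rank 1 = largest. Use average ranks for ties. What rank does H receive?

Sorted (descending): 28, 25, 22, 14, 11, 10, 8, 8, 8, 2, 2, 0
The 3 values of 8 occupy positions 7–9 → average rank 8.
The 2 values of 2 occupy positions 10–11 → average rank (10+11)/2 = 10.5.
H has value 8 → rank 8.

8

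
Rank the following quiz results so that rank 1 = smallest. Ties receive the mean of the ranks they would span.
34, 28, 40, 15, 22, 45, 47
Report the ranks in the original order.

Sorted (ascending): 15, 22, 28, 34, 40, 45, 47
No ties — each value takes its position as its rank.

4, 3, 5, 1, 2, 6, 7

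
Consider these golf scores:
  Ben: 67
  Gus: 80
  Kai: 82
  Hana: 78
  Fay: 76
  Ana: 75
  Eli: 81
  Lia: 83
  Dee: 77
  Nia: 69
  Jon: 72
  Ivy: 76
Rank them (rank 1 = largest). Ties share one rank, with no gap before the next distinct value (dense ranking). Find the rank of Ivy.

Sorted (descending): 83, 82, 81, 80, 78, 77, 76, 76, 75, 72, 69, 67
The 2 values of 76 share dense rank 7.
Remaining distinct values take the next consecutive integers.
Ivy has value 76 → rank 7.

7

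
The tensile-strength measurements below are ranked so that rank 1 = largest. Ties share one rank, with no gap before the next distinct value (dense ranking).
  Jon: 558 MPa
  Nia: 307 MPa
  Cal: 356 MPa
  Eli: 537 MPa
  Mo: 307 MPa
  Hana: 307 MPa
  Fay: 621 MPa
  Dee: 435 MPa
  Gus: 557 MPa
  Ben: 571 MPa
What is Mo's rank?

8

Sorted (descending): 621, 571, 558, 557, 537, 435, 356, 307, 307, 307
The 3 values of 307 share dense rank 8.
Remaining distinct values take the next consecutive integers.
Mo has value 307 MPa → rank 8.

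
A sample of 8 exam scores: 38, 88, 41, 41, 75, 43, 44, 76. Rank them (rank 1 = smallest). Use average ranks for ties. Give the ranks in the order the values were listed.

Sorted (ascending): 38, 41, 41, 43, 44, 75, 76, 88
The 2 values of 41 occupy positions 2–3 → average rank (2+3)/2 = 2.5.

1, 8, 2.5, 2.5, 6, 4, 5, 7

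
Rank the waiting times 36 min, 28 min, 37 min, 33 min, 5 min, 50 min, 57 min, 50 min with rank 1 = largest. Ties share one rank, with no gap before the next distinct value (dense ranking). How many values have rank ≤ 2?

3

Sorted (descending): 57, 50, 50, 37, 36, 33, 28, 5
The 2 values of 50 share dense rank 2.
Remaining distinct values take the next consecutive integers.
Ranks ≤ 2: {1, 2, 2} → 3 values.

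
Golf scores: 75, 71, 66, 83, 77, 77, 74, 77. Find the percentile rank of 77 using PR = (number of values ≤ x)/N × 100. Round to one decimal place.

87.5

N = 8.
Strictly below 77: 4. Equal to 77: 3.
PR = 7/8 × 100 = 87.5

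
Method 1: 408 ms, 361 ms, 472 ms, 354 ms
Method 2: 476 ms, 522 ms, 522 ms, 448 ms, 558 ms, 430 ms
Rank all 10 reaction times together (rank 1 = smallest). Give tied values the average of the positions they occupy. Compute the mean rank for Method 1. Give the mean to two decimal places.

Sorted (ascending): 354, 361, 408, 430, 448, 472, 476, 522, 522, 558
The 2 values of 522 occupy positions 8–9 → average rank (8+9)/2 = 8.5.
Method 1 values → pooled ranks: 408→3, 361→2, 472→6, 354→1
Mean rank = (3 + 2 + 6 + 1) / 4 = 3.00

3.00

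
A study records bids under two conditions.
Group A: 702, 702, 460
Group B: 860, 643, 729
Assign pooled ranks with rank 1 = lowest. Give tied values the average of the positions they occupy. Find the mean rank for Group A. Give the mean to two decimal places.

Sorted (ascending): 460, 643, 702, 702, 729, 860
The 2 values of 702 occupy positions 3–4 → average rank (3+4)/2 = 3.5.
Group A values → pooled ranks: 702→3.5, 702→3.5, 460→1
Mean rank = (3.5 + 3.5 + 1) / 3 = 2.67

2.67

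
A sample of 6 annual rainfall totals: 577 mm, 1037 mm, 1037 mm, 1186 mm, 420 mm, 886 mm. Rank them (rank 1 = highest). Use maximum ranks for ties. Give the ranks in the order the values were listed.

Sorted (descending): 1186, 1037, 1037, 886, 577, 420
The 2 values of 1037 occupy positions 2–3 → each gets rank 3.

5, 3, 3, 1, 6, 4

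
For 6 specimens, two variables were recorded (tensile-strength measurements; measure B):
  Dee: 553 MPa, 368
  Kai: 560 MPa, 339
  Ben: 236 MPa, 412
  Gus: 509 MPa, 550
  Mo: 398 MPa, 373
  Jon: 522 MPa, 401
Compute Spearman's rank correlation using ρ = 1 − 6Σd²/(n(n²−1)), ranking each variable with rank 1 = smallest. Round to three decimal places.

-0.714

Ranks of variable 1: 5, 6, 1, 3, 2, 4
Ranks of variable 2: 2, 1, 5, 6, 3, 4
d = r₁ − r₂: 3, 5, -4, -3, -1, 0
d²: 9, 25, 16, 9, 1, 0; Σd² = 60
ρ = 1 − 6·60/(6·35) = 1 − 360/210 = -0.714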